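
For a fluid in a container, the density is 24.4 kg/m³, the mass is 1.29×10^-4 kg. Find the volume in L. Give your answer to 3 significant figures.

Solving ρ = m/V for V: V = m/ρ.
ρ = 24.4 kg/m³; m = 1.29×10^-4 kg.
V = 5.287×10^-6 m³
5.287×10^-6 m³ × (1 L / 0.001000 m³) = 0.005287 L

0.00529 L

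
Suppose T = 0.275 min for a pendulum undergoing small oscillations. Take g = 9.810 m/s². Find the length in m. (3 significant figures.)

Rearranging T = 2π√(L/g) for L: L = g·(T/2π)².
T = 0.275 min = 16.50 s; g = 9.810 m/s².
L = 67.65 m

67.7 m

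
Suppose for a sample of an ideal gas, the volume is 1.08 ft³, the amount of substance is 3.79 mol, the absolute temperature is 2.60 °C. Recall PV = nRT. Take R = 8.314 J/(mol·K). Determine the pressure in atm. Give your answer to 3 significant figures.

From the ideal-gas law: P = nRT/V.
V = 1.08 ft³ = 0.03058 m³; n = 3.79 mol; T = 2.60 °C = 275.8 K; R = 8.314 J/(mol·K).
P = 2.841×10^5 Pa  (the unit combination reduces to kg/(m·s²) = Pa)
2.841×10^5 Pa × (1 atm / 1.013×10^5 Pa) = 2.804 atm

2.80 atm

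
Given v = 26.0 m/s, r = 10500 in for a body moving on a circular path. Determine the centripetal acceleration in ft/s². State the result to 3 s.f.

8.32 ft/s²

a is given directly by: a = v²/r.
v = 26.0 m/s; r = 10500 in = 266.7 m.
a = 2.535 m/s²
2.535 m/s² × (1 ft/s² / 0.3048 m/s²) = 8.316 ft/s²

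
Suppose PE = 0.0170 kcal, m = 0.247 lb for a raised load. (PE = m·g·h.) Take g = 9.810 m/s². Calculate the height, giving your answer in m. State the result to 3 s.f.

64.7 m

Solving PE = m·g·h for h: h = PE/(m·g).
PE = 0.0170 kcal = 71.13 J; m = 0.247 lb = 0.1120 kg; g = 9.810 m/s².
h = 64.72 m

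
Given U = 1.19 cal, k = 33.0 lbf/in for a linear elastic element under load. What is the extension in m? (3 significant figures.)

0.0415 m

Rearranging: x = √(2U/k).
U = 1.19 cal = 4.979 J; k = 33.0 lbf/in = 5779 N/m.
x = 0.04151 m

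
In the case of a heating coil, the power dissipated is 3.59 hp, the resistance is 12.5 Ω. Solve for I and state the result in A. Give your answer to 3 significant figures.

Rearranging: I = √(P/R).
P = 3.59 hp = 2677 W; R = 12.5 Ω.
I = 14.63 A

14.6 A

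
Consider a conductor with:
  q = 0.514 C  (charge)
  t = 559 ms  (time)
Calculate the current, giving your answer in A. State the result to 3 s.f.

Rearranging: I = q/t.
q = 0.514 C; t = 559 ms = 0.5590 s.
I = 0.9195 A

0.919 A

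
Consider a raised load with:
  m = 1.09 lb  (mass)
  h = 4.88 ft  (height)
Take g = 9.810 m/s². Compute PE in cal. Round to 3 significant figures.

Directly: PE = mgh.
m = 1.09 lb = 0.4944 kg; h = 4.88 ft = 1.487 m; g = 9.810 m/s².
PE = 7.214 J  (the unit combination reduces to kg·m²/s² = J)
7.214 J × (1 cal / 4.184 J) = 1.724 cal

1.72 cal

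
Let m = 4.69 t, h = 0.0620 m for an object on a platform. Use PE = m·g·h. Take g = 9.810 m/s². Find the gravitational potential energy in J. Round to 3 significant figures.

PE is given directly by: PE = mgh.
m = 4.69 t = 4690 kg; h = 0.0620 m; g = 9.810 m/s².
PE = 2853 J

2850 J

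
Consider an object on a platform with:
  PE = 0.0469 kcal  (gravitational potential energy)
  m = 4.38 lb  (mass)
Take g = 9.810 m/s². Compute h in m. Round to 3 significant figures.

Rearranging: h = PE/(m·g).
PE = 0.0469 kcal = 196.2 J; m = 4.38 lb = 1.987 kg; g = 9.810 m/s².
h = 10.07 m

10.1 m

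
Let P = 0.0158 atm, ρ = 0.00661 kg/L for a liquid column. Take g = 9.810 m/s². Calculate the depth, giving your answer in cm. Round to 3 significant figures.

2470 cm

Rearranging: h = P/(ρ·g).
P = 0.0158 atm = 1601 Pa; ρ = 0.00661 kg/L = 6.610 kg/m³; g = 9.810 m/s².
h = 24.69 m
24.69 m × (1 cm / 0.01000 m) = 2469 cm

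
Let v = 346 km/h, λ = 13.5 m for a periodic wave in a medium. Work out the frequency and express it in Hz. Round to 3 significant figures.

Solving v = f·λ for f: f = v/λ.
v = 346 km/h = 96.11 m/s; λ = 13.5 m.
f = 7.119 Hz

7.12 Hz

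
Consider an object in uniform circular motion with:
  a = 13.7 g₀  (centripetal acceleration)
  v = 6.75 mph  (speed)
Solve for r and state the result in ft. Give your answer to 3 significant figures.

Rearranging a = v²/r for r: r = v²/a.
a = 13.7 g₀ = 134.4 m/s²; v = 6.75 mph = 3.018 m/s.
r = 0.06777 m
0.06777 m × (1 ft / 0.3048 m) = 0.2224 ft

0.222 ft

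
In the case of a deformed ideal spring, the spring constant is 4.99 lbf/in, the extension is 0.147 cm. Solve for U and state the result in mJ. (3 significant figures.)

U is given directly by: U = ½kx².
k = 4.99 lbf/in = 873.9 N/m; x = 0.147 cm = 0.001470 m.
U = 9.442×10^-4 J  (the unit combination reduces to kg·m²/s² = J)
9.442×10^-4 J × (1 mJ / 0.001000 J) = 0.9442 mJ

0.944 mJ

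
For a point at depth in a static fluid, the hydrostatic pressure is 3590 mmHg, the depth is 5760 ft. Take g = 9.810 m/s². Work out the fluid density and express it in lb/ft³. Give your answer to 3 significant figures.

Rearranging: ρ = P/(g·h).
P = 3590 mmHg = 4.786×10^5 Pa; h = 5760 ft = 1756 m; g = 9.810 m/s².
ρ = 27.79 kg/m³
27.79 kg/m³ × (1 lb/ft³ / 16.02 kg/m³) = 1.735 lb/ft³

1.73 lb/ft³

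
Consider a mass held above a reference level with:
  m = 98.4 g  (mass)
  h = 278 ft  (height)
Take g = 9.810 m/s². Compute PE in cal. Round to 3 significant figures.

19.5 cal

PE is given directly by: PE = mgh.
m = 98.4 g = 0.09840 kg; h = 278 ft = 84.73 m; g = 9.810 m/s².
PE = 81.79 J  (the unit combination reduces to kg·m²/s² = J)
81.79 J × (1 cal / 4.184 J) = 19.55 cal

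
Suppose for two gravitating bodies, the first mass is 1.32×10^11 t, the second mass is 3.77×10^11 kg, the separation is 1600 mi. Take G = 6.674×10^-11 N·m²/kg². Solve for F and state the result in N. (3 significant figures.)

From Newton's law of gravitation: F = Gm₁m₂/r².
m₁ = 1.32×10^11 t = 1.320×10^14 kg; m₂ = 3.77×10^11 kg; r = 1600 mi = 2.575×10^6 m; G = 6.674×10^-11 N·m²/kg².
F = 500.9 N

501 N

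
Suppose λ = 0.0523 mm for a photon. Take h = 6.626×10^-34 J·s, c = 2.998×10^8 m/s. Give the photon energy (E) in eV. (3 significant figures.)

0.0237 eV

Directly: E = hc/λ.
λ = 0.0523 mm = 5.230×10^-5 m; h = 6.626×10^-34 J·s; c = 2.998×10^8 m/s.
E = 3.798×10^-21 J  (the unit combination reduces to kg·m²/s² = J)
3.798×10^-21 J × (1 eV / 1.602×10^-19 J) = 0.02371 eV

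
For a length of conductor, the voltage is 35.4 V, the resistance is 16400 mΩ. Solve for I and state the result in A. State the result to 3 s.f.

2.16 A

From Ohm's law: I = V/R.
V = 35.4 V; R = 16400 mΩ = 16.40 Ω.
I = 2.159 A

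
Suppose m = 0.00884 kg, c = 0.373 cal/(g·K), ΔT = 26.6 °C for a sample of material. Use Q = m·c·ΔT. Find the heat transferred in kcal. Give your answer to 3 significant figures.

Q is given directly by: Q = mcΔT.
m = 0.00884 kg; c = 0.373 cal/(g·K) = 1561 J/(kg·K); ΔT = 26.6 °C = 26.60 K.
Q = 367.0 J
367.0 J × (1 kcal / 4184 J) = 0.08771 kcal

0.0877 kcal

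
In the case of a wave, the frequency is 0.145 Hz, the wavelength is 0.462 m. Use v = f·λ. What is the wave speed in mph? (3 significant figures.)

0.150 mph

Directly: v = fλ.
f = 0.145 Hz; λ = 0.462 m.
v = 0.06699 m/s
0.06699 m/s × (1 mph / 0.4470 m/s) = 0.1499 mph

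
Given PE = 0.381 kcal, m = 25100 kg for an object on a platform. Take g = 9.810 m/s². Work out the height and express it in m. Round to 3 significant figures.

0.00647 m

Rearranging: h = PE/(m·g).
PE = 0.381 kcal = 1594 J; m = 25100 kg; g = 9.810 m/s².
h = 0.006474 m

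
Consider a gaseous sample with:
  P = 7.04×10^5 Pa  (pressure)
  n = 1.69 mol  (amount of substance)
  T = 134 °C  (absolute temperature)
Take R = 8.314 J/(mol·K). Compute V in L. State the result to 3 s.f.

8.13 L

From the ideal-gas law: V = nRT/P.
P = 7.04×10^5 Pa; n = 1.69 mol; T = 134 °C = 407.1 K; R = 8.314 J/(mol·K).
V = 0.008126 m³
0.008126 m³ × (1 L / 0.001000 m³) = 8.126 L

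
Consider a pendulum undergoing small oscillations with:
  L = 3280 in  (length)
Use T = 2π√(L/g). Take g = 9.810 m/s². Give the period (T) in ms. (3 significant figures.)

18300 ms

T is given directly by: T = 2π√(L/g).
L = 3280 in = 83.31 m; g = 9.810 m/s².
T = 18.31 s
18.31 s × (1 ms / 0.001000 s) = 18310 ms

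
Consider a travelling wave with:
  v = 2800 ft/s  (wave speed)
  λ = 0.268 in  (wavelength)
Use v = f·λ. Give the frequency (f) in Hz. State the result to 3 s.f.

1.25×10^5 Hz

Solving v = f·λ for f: f = v/λ.
v = 2800 ft/s = 853.4 m/s; λ = 0.268 in = 0.006807 m.
f = 1.254×10^5 Hz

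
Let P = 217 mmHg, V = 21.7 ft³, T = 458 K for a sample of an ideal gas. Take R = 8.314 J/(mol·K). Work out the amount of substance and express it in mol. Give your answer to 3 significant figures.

4.67 mol

Rearranging: n = PV/(RT).
P = 217 mmHg = 28931 Pa; V = 21.7 ft³ = 0.6145 m³; T = 458 K; R = 8.314 J/(mol·K).
n = 4.669 mol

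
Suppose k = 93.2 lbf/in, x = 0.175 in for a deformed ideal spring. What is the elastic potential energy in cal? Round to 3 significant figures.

U is given directly by: U = ½kx².
k = 93.2 lbf/in = 16322 N/m; x = 0.175 in = 0.004445 m.
U = 0.1612 J
0.1612 J × (1 cal / 4.184 J) = 0.03854 cal

0.0385 cal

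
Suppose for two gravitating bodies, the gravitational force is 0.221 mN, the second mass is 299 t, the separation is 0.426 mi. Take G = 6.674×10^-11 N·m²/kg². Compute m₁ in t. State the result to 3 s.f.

Solving F = G·m₁·m₂/r² for m₁: m₁ = F·r²/(G·m₂).
F = 0.221 mN = 2.210×10^-4 N; m₂ = 299 t = 2.990×10^5 kg; r = 0.426 mi = 685.6 m; G = 6.674×10^-11 N·m²/kg².
m₁ = 5.205×10^6 kg
5.205×10^6 kg × (1 t / 1000 kg) = 5205 t

5210 t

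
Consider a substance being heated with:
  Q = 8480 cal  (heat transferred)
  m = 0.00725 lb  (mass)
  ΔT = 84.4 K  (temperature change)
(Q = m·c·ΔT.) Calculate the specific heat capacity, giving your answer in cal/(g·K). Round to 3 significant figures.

30.6 cal/(g·K)

Rearranging: c = Q/(m·ΔT).
Q = 8480 cal = 35480 J; m = 0.00725 lb = 0.003289 kg; ΔT = 84.4 K.
c = 1.278×10^5 J/(kg·K)
1.278×10^5 J/(kg·K) × (1 cal/(g·K) / 4184 J/(kg·K)) = 30.55 cal/(g·K)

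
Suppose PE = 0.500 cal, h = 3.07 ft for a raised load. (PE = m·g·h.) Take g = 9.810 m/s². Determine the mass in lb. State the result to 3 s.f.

Rearranging PE = m·g·h for m: m = PE/(g·h).
PE = 0.500 cal = 2.092 J; h = 3.07 ft = 0.9357 m; g = 9.810 m/s².
m = 0.2279 kg
0.2279 kg × (1 lb / 0.4536 kg) = 0.5024 lb

0.502 lb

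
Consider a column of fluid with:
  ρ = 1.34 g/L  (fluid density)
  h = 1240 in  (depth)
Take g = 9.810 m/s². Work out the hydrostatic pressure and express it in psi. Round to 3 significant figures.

0.0600 psi

Directly: P = ρgh.
ρ = 1.34 g/L = 1.340 kg/m³; h = 1240 in = 31.50 m; g = 9.810 m/s².
P = 414.0 Pa
414.0 Pa × (1 psi / 6895 Pa) = 0.06005 psi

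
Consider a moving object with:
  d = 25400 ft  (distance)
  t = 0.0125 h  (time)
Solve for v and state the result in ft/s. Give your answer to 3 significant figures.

Directly: v = d/t.
d = 25400 ft = 7742 m; t = 0.0125 h = 45.00 s.
v = 172.0 m/s
172.0 m/s × (1 ft/s / 0.3048 m/s) = 564.4 ft/s

564 ft/s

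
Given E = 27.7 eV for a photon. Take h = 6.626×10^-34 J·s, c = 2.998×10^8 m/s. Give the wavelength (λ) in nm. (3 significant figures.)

Solving E = h·c/λ for λ: λ = hc/E.
E = 27.7 eV = 4.438×10^-18 J; h = 6.626×10^-34 J·s; c = 2.998×10^8 m/s.
λ = 4.476×10^-8 m
4.476×10^-8 m × (1 nm / 1.000×10^-9 m) = 44.76 nm

44.8 nm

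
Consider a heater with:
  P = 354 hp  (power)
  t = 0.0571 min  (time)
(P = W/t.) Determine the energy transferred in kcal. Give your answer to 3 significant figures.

Rearranging P = W/t for W: W = P·t.
P = 354 hp = 2.640×10^5 W; t = 0.0571 min = 3.426 s.
W = 9.044×10^5 J
9.044×10^5 J × (1 kcal / 4184 J) = 216.2 kcal

216 kcal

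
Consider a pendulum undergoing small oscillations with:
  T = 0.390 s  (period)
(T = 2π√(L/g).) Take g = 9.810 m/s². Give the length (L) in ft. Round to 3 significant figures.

Solving T = 2π√(L/g) for L: L = g·(T/2π)².
T = 0.390 s; g = 9.810 m/s².
L = 0.03780 m
0.03780 m × (1 ft / 0.3048 m) = 0.1240 ft

0.124 ft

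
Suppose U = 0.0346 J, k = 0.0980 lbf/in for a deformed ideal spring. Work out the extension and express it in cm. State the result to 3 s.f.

6.35 cm

Solving U = ½k·x² for x: x = √(2U/k).
U = 0.0346 J; k = 0.0980 lbf/in = 17.16 N/m.
x = 0.06350 m
0.06350 m × (1 cm / 0.01000 m) = 6.350 cm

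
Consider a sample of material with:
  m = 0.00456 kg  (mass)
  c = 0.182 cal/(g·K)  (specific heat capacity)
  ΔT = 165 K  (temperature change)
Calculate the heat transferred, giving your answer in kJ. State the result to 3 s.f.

0.573 kJ

Q is given directly by: Q = mcΔT.
m = 0.00456 kg; c = 0.182 cal/(g·K) = 761.5 J/(kg·K); ΔT = 165 K.
Q = 572.9 J
572.9 J × (1 kJ / 1000 J) = 0.5729 kJ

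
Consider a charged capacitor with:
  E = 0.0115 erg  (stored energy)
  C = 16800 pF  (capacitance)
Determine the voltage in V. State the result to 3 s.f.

0.370 V

Rearranging: V = √(2E/C).
E = 0.0115 erg = 1.150×10^-9 J; C = 16800 pF = 1.680×10^-8 F.
V = 0.3700 V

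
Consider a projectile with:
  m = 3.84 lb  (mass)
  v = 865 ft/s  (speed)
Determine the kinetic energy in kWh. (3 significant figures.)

0.0168 kWh

Directly: KE = ½mv².
m = 3.84 lb = 1.742 kg; v = 865 ft/s = 263.7 m/s.
KE = 60538 J  (the unit combination reduces to kg·m²/s² = J)
60538 J × (1 kWh / 3.600×10^6 J) = 0.01682 kWh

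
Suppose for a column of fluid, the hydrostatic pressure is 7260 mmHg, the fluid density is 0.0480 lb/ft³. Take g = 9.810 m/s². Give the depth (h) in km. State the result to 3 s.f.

Rearranging: h = P/(ρ·g).
P = 7260 mmHg = 9.679×10^5 Pa; ρ = 0.0480 lb/ft³ = 0.7689 kg/m³; g = 9.810 m/s².
h = 1.283×10^5 m
1.283×10^5 m × (1 km / 1000 m) = 128.3 km

128 km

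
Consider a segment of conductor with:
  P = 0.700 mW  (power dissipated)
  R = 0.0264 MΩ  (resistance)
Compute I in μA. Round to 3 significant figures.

Solving P = I²R for I: I = √(P/R).
P = 0.700 mW = 7.000×10^-4 W; R = 0.0264 MΩ = 26400 Ω.
I = 1.628×10^-4 A
1.628×10^-4 A × (1 μA / 1.000×10^-6 A) = 162.8 μA

163 μA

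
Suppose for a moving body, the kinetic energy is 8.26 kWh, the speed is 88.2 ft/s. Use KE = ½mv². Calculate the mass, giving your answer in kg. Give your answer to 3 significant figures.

Rearranging: m = 2·KE/v².
KE = 8.26 kWh = 2.974×10^7 J; v = 88.2 ft/s = 26.88 m/s.
m = 82290 kg

82300 kg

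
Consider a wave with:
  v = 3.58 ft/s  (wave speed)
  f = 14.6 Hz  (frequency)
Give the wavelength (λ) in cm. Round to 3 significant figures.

Solving v = f·λ for λ: λ = v/f.
v = 3.58 ft/s = 1.091 m/s; f = 14.6 Hz.
λ = 0.07474 m
0.07474 m × (1 cm / 0.01000 m) = 7.474 cm

7.47 cm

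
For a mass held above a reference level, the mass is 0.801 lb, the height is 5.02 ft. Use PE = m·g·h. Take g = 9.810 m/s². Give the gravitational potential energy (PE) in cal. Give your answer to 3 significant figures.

Directly: PE = mgh.
m = 0.801 lb = 0.3633 kg; h = 5.02 ft = 1.530 m; g = 9.810 m/s².
PE = 5.454 J
5.454 J × (1 cal / 4.184 J) = 1.303 cal

1.30 cal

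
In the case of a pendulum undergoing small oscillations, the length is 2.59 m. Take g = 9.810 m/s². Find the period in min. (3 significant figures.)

0.0538 min

Directly: T = 2π√(L/g).
L = 2.59 m; g = 9.810 m/s².
T = 3.228 s
3.228 s × (1 min / 60.00 s) = 0.05381 min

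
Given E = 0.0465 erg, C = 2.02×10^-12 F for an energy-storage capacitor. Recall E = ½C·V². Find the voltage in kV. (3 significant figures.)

Rearranging E = ½C·V² for V: V = √(2E/C).
E = 0.0465 erg = 4.650×10^-9 J; C = 2.02×10^-12 F.
V = 67.85 V  (the unit combination reduces to kg·m²/(A·s³) = V)
67.85 V × (1 kV / 1000 V) = 0.06785 kV

0.0679 kV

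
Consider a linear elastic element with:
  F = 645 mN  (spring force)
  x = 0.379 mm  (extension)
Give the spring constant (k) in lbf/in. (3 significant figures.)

9.72 lbf/in

From Hooke's law: k = F/x.
F = 645 mN = 0.6450 N; x = 0.379 mm = 3.790×10^-4 m.
k = 1702 N/m
1702 N/m × (1 lbf/in / 175.1 N/m) = 9.718 lbf/in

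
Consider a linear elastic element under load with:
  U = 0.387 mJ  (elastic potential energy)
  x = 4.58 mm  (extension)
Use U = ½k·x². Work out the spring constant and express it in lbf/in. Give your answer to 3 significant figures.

0.211 lbf/in

Rearranging: k = 2U/x².
U = 0.387 mJ = 3.870×10^-4 J; x = 4.58 mm = 0.004580 m.
k = 36.90 N/m
36.90 N/m × (1 lbf/in / 175.1 N/m) = 0.2107 lbf/in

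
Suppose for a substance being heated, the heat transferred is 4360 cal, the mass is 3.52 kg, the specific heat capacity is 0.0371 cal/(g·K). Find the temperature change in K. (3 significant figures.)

Rearranging: ΔT = Q/(m·c).
Q = 4360 cal = 18242 J; m = 3.52 kg; c = 0.0371 cal/(g·K) = 155.2 J/(kg·K).
ΔT = 33.39 K

33.4 K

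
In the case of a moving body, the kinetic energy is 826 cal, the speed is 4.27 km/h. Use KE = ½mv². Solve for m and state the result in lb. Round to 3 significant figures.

10800 lb

Rearranging KE = ½mv² for m: m = 2·KE/v².
KE = 826 cal = 3456 J; v = 4.27 km/h = 1.186 m/s.
m = 4913 kg
4913 kg × (1 lb / 0.4536 kg) = 10831 lb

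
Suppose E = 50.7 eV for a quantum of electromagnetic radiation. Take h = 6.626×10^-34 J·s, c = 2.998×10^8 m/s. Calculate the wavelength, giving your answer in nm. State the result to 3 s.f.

Rearranging: λ = hc/E.
E = 50.7 eV = 8.123×10^-18 J; h = 6.626×10^-34 J·s; c = 2.998×10^8 m/s.
λ = 2.445×10^-8 m
2.445×10^-8 m × (1 nm / 1.000×10^-9 m) = 24.45 nm

24.5 nm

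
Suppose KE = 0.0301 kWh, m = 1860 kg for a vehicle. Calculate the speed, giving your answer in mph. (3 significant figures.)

Rearranging: v = √(2·KE/m).
KE = 0.0301 kWh = 1.084×10^5 J; m = 1860 kg.
v = 10.79 m/s
10.79 m/s × (1 mph / 0.4470 m/s) = 24.15 mph

24.1 mph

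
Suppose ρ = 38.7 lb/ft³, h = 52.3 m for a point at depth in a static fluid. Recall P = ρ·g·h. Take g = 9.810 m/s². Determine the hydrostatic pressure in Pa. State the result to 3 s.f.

Directly: P = ρgh.
ρ = 38.7 lb/ft³ = 619.9 kg/m³; h = 52.3 m; g = 9.810 m/s².
P = 3.181×10^5 Pa

3.18×10^5 Pa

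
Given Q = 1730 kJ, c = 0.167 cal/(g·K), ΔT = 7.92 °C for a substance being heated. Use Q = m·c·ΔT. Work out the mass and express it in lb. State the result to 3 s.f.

Rearranging: m = Q/(c·ΔT).
Q = 1730 kJ = 1.730×10^6 J; c = 0.167 cal/(g·K) = 698.7 J/(kg·K); ΔT = 7.92 °C = 7.920 K.
m = 312.6 kg
312.6 kg × (1 lb / 0.4536 kg) = 689.2 lb

689 lb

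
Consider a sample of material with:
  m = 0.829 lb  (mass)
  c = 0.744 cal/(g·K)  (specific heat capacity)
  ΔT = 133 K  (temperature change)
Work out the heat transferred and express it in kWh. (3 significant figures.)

Q is given directly by: Q = mcΔT.
m = 0.829 lb = 0.3760 kg; c = 0.744 cal/(g·K) = 3113 J/(kg·K); ΔT = 133 K.
Q = 1.557×10^5 J
1.557×10^5 J × (1 kWh / 3.600×10^6 J) = 0.04324 kWh

0.0432 kWh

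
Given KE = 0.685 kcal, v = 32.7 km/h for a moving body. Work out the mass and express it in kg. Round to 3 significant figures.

69.5 kg

Rearranging: m = 2·KE/v².
KE = 0.685 kcal = 2866 J; v = 32.7 km/h = 9.083 m/s.
m = 69.47 kg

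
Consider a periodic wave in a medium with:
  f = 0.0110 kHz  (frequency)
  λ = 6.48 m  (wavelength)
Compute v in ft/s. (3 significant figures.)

234 ft/s

Directly: v = fλ.
f = 0.0110 kHz = 11.00 Hz; λ = 6.48 m.
v = 71.28 m/s
71.28 m/s × (1 ft/s / 0.3048 m/s) = 233.9 ft/s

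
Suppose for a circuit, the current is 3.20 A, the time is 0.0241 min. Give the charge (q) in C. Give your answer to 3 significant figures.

q is given directly by: q = It.
I = 3.20 A; t = 0.0241 min = 1.446 s.
q = 4.627 C  (the unit combination reduces to A·s = C)

4.63 C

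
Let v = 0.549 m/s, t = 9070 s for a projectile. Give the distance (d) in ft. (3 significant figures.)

16300 ft

Rearranging: d = v·t.
v = 0.549 m/s; t = 9070 s.
d = 4979 m
4979 m × (1 ft / 0.3048 m) = 16337 ft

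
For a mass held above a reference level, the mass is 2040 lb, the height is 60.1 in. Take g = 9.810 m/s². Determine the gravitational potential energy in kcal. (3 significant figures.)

PE is given directly by: PE = mgh.
m = 2040 lb = 925.3 kg; h = 60.1 in = 1.527 m; g = 9.810 m/s².
PE = 13857 J
13857 J × (1 kcal / 4184 J) = 3.312 kcal

3.31 kcal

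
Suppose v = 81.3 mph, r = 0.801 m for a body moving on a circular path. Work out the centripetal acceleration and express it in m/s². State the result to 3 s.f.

1650 m/s²

a is given directly by: a = v²/r.
v = 81.3 mph = 36.34 m/s; r = 0.801 m.
a = 1649 m/s²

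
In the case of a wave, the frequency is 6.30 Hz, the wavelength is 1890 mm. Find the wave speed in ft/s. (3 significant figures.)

Directly: v = fλ.
f = 6.30 Hz; λ = 1890 mm = 1.890 m.
v = 11.91 m/s
11.91 m/s × (1 ft/s / 0.3048 m/s) = 39.06 ft/s

39.1 ft/s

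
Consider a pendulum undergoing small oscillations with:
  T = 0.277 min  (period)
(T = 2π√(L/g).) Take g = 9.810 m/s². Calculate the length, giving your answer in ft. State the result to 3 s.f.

Rearranging: L = g·(T/2π)².
T = 0.277 min = 16.62 s; g = 9.810 m/s².
L = 68.64 m
68.64 m × (1 ft / 0.3048 m) = 225.2 ft

225 ft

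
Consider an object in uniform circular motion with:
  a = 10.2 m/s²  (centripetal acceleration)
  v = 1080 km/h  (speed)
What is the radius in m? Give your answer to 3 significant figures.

8820 m

Rearranging: r = v²/a.
a = 10.2 m/s²; v = 1080 km/h = 300.0 m/s.
r = 8824 m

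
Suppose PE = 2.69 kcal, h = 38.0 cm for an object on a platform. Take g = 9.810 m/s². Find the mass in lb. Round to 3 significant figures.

Rearranging PE = m·g·h for m: m = PE/(g·h).
PE = 2.69 kcal = 11255 J; h = 38.0 cm = 0.3800 m; g = 9.810 m/s².
m = 3019 kg
3019 kg × (1 lb / 0.4536 kg) = 6656 lb

6660 lb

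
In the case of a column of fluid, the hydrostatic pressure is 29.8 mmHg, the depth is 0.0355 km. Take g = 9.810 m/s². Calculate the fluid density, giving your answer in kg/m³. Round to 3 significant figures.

11.4 kg/m³

Solving P = ρ·g·h for ρ: ρ = P/(g·h).
P = 29.8 mmHg = 3973 Pa; h = 0.0355 km = 35.50 m; g = 9.810 m/s².
ρ = 11.41 kg/m³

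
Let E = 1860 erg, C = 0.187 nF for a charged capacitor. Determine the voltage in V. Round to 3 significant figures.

Rearranging: V = √(2E/C).
E = 1860 erg = 1.860×10^-4 J; C = 0.187 nF = 1.870×10^-10 F.
V = 1410 V  (the unit combination reduces to kg·m²/(A·s³) = V)

1410 V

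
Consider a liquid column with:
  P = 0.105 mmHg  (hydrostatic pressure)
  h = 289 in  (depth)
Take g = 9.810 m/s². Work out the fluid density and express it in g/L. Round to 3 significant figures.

Rearranging P = ρ·g·h for ρ: ρ = P/(g·h).
P = 0.105 mmHg = 14.00 Pa; h = 289 in = 7.341 m; g = 9.810 m/s².
ρ = 0.1944 kg/m³
Since 1 g/L = 1 kg/m³, 0.1944 g/L.

0.194 g/L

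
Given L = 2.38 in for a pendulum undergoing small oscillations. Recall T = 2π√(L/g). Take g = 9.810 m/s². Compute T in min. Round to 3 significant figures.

Directly: T = 2π√(L/g).
L = 2.38 in = 0.06045 m; g = 9.810 m/s².
T = 0.4932 s
0.4932 s × (1 min / 60.00 s) = 0.008221 min

0.00822 min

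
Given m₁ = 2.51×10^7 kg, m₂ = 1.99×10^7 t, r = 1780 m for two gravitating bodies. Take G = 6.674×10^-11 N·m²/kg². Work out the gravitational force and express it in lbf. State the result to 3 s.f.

2.37 lbf

Directly: F = Gm₁m₂/r².
m₁ = 2.51×10^7 kg; m₂ = 1.99×10^7 t = 1.990×10^10 kg; r = 1780 m; G = 6.674×10^-11 N·m²/kg².
F = 10.52 N  (the unit combination reduces to kg·m/s² = N)
10.52 N × (1 lbf / 4.448 N) = 2.365 lbf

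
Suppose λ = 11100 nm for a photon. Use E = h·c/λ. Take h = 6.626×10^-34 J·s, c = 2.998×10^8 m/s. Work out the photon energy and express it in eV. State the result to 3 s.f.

E is given directly by: E = hc/λ.
λ = 11100 nm = 1.110×10^-5 m; h = 6.626×10^-34 J·s; c = 2.998×10^8 m/s.
E = 1.790×10^-20 J
1.790×10^-20 J × (1 eV / 1.602×10^-19 J) = 0.1117 eV

0.112 eV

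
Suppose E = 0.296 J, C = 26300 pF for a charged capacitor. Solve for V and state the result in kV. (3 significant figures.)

Rearranging: V = √(2E/C).
E = 0.296 J; C = 26300 pF = 2.630×10^-8 F.
V = 4744 V
4744 V × (1 kV / 1000 V) = 4.744 kV

4.74 kV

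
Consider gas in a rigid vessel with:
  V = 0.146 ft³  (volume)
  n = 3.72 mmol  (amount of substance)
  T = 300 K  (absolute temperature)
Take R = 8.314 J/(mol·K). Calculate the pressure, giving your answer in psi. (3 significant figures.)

0.326 psi

From the ideal-gas law: P = nRT/V.
V = 0.146 ft³ = 0.004134 m³; n = 3.72 mmol = 0.003720 mol; T = 300 K; R = 8.314 J/(mol·K).
P = 2244 Pa
2244 Pa × (1 psi / 6895 Pa) = 0.3255 psi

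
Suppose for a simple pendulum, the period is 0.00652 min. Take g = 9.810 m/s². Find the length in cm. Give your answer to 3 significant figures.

3.80 cm

Rearranging: L = g·(T/2π)².
T = 0.00652 min = 0.3912 s; g = 9.810 m/s².
L = 0.03803 m
0.03803 m × (1 cm / 0.01000 m) = 3.803 cm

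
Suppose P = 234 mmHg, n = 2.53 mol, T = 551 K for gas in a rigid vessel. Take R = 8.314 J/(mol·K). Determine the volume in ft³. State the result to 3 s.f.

13.1 ft³

Rearranging: V = nRT/P.
P = 234 mmHg = 31197 Pa; n = 2.53 mol; T = 551 K; R = 8.314 J/(mol·K).
V = 0.3715 m³
0.3715 m³ × (1 ft³ / 0.02832 m³) = 13.12 ft³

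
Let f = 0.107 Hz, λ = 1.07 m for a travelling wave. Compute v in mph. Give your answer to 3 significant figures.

Directly: v = fλ.
f = 0.107 Hz; λ = 1.07 m.
v = 0.1145 m/s
0.1145 m/s × (1 mph / 0.4470 m/s) = 0.2561 mph

0.256 mph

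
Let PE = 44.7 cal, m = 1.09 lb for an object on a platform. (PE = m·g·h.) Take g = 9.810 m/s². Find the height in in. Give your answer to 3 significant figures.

Rearranging: h = PE/(m·g).
PE = 44.7 cal = 187.0 J; m = 1.09 lb = 0.4944 kg; g = 9.810 m/s².
h = 38.56 m
38.56 m × (1 in / 0.02540 m) = 1518 in

1520 in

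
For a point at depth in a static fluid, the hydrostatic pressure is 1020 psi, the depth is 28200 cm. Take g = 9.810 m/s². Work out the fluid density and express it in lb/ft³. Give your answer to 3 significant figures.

159 lb/ft³

Solving P = ρ·g·h for ρ: ρ = P/(g·h).
P = 1020 psi = 7.033×10^6 Pa; h = 28200 cm = 282.0 m; g = 9.810 m/s².
ρ = 2542 kg/m³
2542 kg/m³ × (1 lb/ft³ / 16.02 kg/m³) = 158.7 lb/ft³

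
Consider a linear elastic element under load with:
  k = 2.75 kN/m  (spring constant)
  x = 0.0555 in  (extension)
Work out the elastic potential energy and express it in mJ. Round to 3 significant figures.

U is given directly by: U = ½kx².
k = 2.75 kN/m = 2750 N/m; x = 0.0555 in = 0.001410 m.
U = 0.002732 J
0.002732 J × (1 mJ / 0.001000 J) = 2.732 mJ

2.73 mJ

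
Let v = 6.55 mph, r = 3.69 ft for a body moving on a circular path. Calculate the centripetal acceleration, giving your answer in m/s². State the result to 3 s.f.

Directly: a = v²/r.
v = 6.55 mph = 2.928 m/s; r = 3.69 ft = 1.125 m.
a = 7.623 m/s²

7.62 m/s²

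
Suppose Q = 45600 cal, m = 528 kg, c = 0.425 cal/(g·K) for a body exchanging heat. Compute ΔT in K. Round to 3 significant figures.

0.203 K

Solving Q = m·c·ΔT for ΔT: ΔT = Q/(m·c).
Q = 45600 cal = 1.908×10^5 J; m = 528 kg; c = 0.425 cal/(g·K) = 1778 J/(kg·K).
ΔT = 0.2032 K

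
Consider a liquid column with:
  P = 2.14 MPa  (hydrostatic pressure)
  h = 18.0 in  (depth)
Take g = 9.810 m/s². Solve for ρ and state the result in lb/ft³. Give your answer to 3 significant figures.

Rearranging: ρ = P/(g·h).
P = 2.14 MPa = 2.140×10^6 Pa; h = 18.0 in = 0.4572 m; g = 9.810 m/s².
ρ = 4.771×10^5 kg/m³
4.771×10^5 kg/m³ × (1 lb/ft³ / 16.02 kg/m³) = 29786 lb/ft³

29800 lb/ft³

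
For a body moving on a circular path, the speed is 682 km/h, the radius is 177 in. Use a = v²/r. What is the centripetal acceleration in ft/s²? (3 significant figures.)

Directly: a = v²/r.
v = 682 km/h = 189.4 m/s; r = 177 in = 4.496 m.
a = 7983 m/s²
7983 m/s² × (1 ft/s² / 0.3048 m/s²) = 26190 ft/s²

26200 ft/s²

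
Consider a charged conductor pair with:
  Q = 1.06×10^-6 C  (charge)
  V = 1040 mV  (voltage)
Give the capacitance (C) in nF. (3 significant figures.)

1020 nF

Directly: C = Q/V.
Q = 1.06×10^-6 C; V = 1040 mV = 1.040 V.
C = 1.019×10^-6 F
1.019×10^-6 F × (1 nF / 1.000×10^-9 F) = 1019 nF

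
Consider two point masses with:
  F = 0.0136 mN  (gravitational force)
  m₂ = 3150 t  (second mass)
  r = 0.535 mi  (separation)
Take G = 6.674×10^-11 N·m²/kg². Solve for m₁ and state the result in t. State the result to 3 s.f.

From Newton's law of gravitation: m₁ = F·r²/(G·m₂).
F = 0.0136 mN = 1.360×10^-5 N; m₂ = 3150 t = 3.150×10^6 kg; r = 0.535 mi = 861.0 m; G = 6.674×10^-11 N·m²/kg².
m₁ = 47957 kg
47957 kg × (1 t / 1000 kg) = 47.96 t

48.0 t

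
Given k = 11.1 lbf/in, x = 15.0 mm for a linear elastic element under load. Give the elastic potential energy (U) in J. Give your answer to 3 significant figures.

0.219 J

U is given directly by: U = ½kx².
k = 11.1 lbf/in = 1944 N/m; x = 15.0 mm = 0.01500 m.
U = 0.2187 J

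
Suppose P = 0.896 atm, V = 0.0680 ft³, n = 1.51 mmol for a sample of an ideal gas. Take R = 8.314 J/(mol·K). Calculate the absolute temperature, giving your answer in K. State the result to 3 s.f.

13900 K

Rearranging: T = PV/(nR).
P = 0.896 atm = 90787 Pa; V = 0.0680 ft³ = 0.001926 m³; n = 1.51 mmol = 0.001510 mol; R = 8.314 J/(mol·K).
T = 13925 K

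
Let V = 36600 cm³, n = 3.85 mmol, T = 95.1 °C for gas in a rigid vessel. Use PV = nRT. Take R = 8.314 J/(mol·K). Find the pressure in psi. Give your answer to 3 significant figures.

0.0467 psi

Directly: P = nRT/V.
V = 36600 cm³ = 0.03660 m³; n = 3.85 mmol = 0.003850 mol; T = 95.1 °C = 368.2 K; R = 8.314 J/(mol·K).
P = 322.1 Pa
322.1 Pa × (1 psi / 6895 Pa) = 0.04671 psi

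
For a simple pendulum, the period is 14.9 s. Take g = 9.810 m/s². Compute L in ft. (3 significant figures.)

Rearranging T = 2π√(L/g) for L: L = g·(T/2π)².
T = 14.9 s; g = 9.810 m/s².
L = 55.17 m
55.17 m × (1 ft / 0.3048 m) = 181.0 ft

181 ft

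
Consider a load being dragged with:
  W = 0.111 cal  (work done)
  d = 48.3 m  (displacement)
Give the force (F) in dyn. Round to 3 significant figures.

Rearranging W = F·d for F: F = W/d.
W = 0.111 cal = 0.4644 J; d = 48.3 m.
F = 0.009615 N
0.009615 N × (1 dyn / 1.000×10^-5 N) = 961.5 dyn

962 dyn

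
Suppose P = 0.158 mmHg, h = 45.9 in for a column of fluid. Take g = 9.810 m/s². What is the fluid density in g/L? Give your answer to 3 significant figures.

1.84 g/L

Solving P = ρ·g·h for ρ: ρ = P/(g·h).
P = 0.158 mmHg = 21.06 Pa; h = 45.9 in = 1.166 m; g = 9.810 m/s².
ρ = 1.842 kg/m³
Since 1 g/L = 1 kg/m³, 1.842 g/L.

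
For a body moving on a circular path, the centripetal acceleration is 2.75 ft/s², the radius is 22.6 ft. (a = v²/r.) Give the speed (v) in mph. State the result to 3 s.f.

Rearranging: v = √(a·r).
a = 2.75 ft/s² = 0.8382 m/s²; r = 22.6 ft = 6.888 m.
v = 2.403 m/s
2.403 m/s × (1 mph / 0.4470 m/s) = 5.375 mph

5.38 mph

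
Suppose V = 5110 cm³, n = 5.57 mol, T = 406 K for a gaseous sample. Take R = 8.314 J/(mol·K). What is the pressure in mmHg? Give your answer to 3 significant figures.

27600 mmHg

Directly: P = nRT/V.
V = 5110 cm³ = 0.005110 m³; n = 5.57 mol; T = 406 K; R = 8.314 J/(mol·K).
P = 3.679×10^6 Pa
3.679×10^6 Pa × (1 mmHg / 133.3 Pa) = 27597 mmHg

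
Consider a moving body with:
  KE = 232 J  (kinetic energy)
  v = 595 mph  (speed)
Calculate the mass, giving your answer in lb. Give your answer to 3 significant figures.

Solving KE = ½mv² for m: m = 2·KE/v².
KE = 232 J; v = 595 mph = 266.0 m/s.
m = 0.006558 kg
0.006558 kg × (1 lb / 0.4536 kg) = 0.01446 lb

0.0145 lb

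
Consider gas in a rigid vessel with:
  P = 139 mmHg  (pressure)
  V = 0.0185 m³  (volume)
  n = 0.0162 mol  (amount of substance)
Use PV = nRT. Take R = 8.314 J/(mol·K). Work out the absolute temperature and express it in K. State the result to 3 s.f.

2550 K

From the ideal-gas law: T = PV/(nR).
P = 139 mmHg = 18532 Pa; V = 0.0185 m³; n = 0.0162 mol; R = 8.314 J/(mol·K).
T = 2545 K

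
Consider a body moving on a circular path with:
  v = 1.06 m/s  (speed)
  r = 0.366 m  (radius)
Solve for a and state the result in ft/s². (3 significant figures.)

Directly: a = v²/r.
v = 1.06 m/s; r = 0.366 m.
a = 3.070 m/s²
3.070 m/s² × (1 ft/s² / 0.3048 m/s²) = 10.07 ft/s²

10.1 ft/s²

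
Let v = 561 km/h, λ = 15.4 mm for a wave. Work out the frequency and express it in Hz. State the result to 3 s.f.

Solving v = f·λ for f: f = v/λ.
v = 561 km/h = 155.8 m/s; λ = 15.4 mm = 0.01540 m.
f = 10119 Hz

10100 Hz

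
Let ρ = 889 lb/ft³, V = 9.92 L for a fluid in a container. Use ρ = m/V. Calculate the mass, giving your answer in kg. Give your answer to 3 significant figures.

Rearranging ρ = m/V for m: m = ρV.
ρ = 889 lb/ft³ = 14240 kg/m³; V = 9.92 L = 0.009920 m³.
m = 141.3 kg

141 kg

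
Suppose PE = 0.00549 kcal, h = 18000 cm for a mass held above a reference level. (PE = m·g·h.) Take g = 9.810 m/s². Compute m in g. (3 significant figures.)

Solving PE = m·g·h for m: m = PE/(g·h).
PE = 0.00549 kcal = 22.97 J; h = 18000 cm = 180.0 m; g = 9.810 m/s².
m = 0.01301 kg
0.01301 kg × (1 g / 0.001000 kg) = 13.01 g

13.0 g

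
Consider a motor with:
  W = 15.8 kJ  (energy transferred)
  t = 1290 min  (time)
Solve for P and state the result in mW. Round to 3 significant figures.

P is given directly by: P = W/t.
W = 15.8 kJ = 15800 J; t = 1290 min = 77400 s.
P = 0.2041 W  (the unit combination reduces to kg·m²/s³ = W)
0.2041 W × (1 mW / 0.001000 W) = 204.1 mW

204 mW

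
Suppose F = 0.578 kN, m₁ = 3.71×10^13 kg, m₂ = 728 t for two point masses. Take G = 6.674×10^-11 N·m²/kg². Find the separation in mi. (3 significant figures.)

1.10 mi

Rearranging F = G·m₁·m₂/r² for r: r = √(G·m₁m₂/F).
F = 0.578 kN = 578.0 N; m₁ = 3.71×10^13 kg; m₂ = 728 t = 7.280×10^5 kg; G = 6.674×10^-11 N·m²/kg².
r = 1766 m
1766 m × (1 mi / 1609 m) = 1.097 mi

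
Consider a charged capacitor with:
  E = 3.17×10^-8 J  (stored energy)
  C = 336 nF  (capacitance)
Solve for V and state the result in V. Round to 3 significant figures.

Rearranging E = ½C·V² for V: V = √(2E/C).
E = 3.17×10^-8 J; C = 336 nF = 3.360×10^-7 F.
V = 0.4344 V

0.434 V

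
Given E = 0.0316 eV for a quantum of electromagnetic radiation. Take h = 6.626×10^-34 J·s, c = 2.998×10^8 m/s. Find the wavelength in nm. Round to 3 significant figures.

Solving E = h·c/λ for λ: λ = hc/E.
E = 0.0316 eV = 5.063×10^-21 J; h = 6.626×10^-34 J·s; c = 2.998×10^8 m/s.
λ = 3.924×10^-5 m
3.924×10^-5 m × (1 nm / 1.000×10^-9 m) = 39236 nm

39200 nm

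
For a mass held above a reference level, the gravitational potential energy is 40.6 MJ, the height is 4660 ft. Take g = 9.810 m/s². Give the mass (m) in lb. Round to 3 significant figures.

6420 lb

Rearranging PE = m·g·h for m: m = PE/(g·h).
PE = 40.6 MJ = 4.060×10^7 J; h = 4660 ft = 1420 m; g = 9.810 m/s².
m = 2914 kg
2914 kg × (1 lb / 0.4536 kg) = 6424 lb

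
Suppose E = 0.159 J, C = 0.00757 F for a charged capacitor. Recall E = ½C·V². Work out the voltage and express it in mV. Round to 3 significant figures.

6480 mV

Rearranging E = ½C·V² for V: V = √(2E/C).
E = 0.159 J; C = 0.00757 F.
V = 6.481 V
6.481 V × (1 mV / 0.001000 V) = 6481 mV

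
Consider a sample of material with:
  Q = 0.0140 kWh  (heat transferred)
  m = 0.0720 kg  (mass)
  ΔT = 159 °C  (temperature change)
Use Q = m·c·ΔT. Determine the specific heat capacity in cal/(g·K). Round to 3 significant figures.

1.05 cal/(g·K)

Rearranging Q = m·c·ΔT for c: c = Q/(m·ΔT).
Q = 0.0140 kWh = 50400 J; m = 0.0720 kg; ΔT = 159 °C = 159.0 K.
c = 4403 J/(kg·K)
4403 J/(kg·K) × (1 cal/(g·K) / 4184 J/(kg·K)) = 1.052 cal/(g·K)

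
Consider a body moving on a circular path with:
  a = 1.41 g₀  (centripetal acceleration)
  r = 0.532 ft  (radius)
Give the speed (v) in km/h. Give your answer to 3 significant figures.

5.39 km/h

Solving a = v²/r for v: v = √(a·r).
a = 1.41 g₀ = 13.83 m/s²; r = 0.532 ft = 0.1622 m.
v = 1.497 m/s
1.497 m/s × (1 km/h / 0.2778 m/s) = 5.391 km/h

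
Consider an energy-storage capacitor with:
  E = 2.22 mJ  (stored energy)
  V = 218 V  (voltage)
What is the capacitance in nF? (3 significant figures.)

Rearranging: C = 2E/V².
E = 2.22 mJ = 0.002220 J; V = 218 V.
C = 9.343×10^-8 F
9.343×10^-8 F × (1 nF / 1.000×10^-9 F) = 93.43 nF

93.4 nF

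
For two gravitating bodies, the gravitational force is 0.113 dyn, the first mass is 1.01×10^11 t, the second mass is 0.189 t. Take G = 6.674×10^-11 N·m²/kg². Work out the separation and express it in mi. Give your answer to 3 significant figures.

660 mi

From Newton's law of gravitation: r = √(G·m₁m₂/F).
F = 0.113 dyn = 1.130×10^-6 N; m₁ = 1.01×10^11 t = 1.010×10^14 kg; m₂ = 0.189 t = 189.0 kg; G = 6.674×10^-11 N·m²/kg².
r = 1.062×10^6 m
1.062×10^6 m × (1 mi / 1609 m) = 659.8 mi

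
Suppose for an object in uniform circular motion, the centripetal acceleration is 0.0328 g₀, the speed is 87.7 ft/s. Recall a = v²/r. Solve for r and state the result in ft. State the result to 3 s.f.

7290 ft

Rearranging a = v²/r for r: r = v²/a.
a = 0.0328 g₀ = 0.3217 m/s²; v = 87.7 ft/s = 26.73 m/s.
r = 2221 m
2221 m × (1 ft / 0.3048 m) = 7288 ft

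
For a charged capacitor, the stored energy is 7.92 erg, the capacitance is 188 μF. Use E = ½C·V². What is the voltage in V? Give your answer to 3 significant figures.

0.0918 V

Rearranging: V = √(2E/C).
E = 7.92 erg = 7.920×10^-7 J; C = 188 μF = 1.880×10^-4 F.
V = 0.09179 V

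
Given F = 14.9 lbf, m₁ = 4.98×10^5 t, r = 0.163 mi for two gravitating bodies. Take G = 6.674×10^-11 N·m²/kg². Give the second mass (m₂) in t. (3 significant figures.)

Rearranging F = G·m₁·m₂/r² for m₂: m₂ = F·r²/(G·m₁).
F = 14.9 lbf = 66.28 N; m₁ = 4.98×10^5 t = 4.980×10^8 kg; r = 0.163 mi = 262.3 m; G = 6.674×10^-11 N·m²/kg².
m₂ = 1.372×10^8 kg
1.372×10^8 kg × (1 t / 1000 kg) = 1.372×10^5 t

1.37×10^5 t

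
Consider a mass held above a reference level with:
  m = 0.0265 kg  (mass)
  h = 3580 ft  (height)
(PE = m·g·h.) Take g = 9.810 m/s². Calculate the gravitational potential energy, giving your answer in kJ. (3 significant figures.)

0.284 kJ

Directly: PE = mgh.
m = 0.0265 kg; h = 3580 ft = 1091 m; g = 9.810 m/s².
PE = 283.7 J  (the unit combination reduces to kg·m²/s² = J)
283.7 J × (1 kJ / 1000 J) = 0.2837 kJ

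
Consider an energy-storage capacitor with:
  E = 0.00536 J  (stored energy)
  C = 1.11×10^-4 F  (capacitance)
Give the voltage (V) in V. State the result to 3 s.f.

Rearranging E = ½C·V² for V: V = √(2E/C).
E = 0.00536 J; C = 1.11×10^-4 F.
V = 9.827 V

9.83 V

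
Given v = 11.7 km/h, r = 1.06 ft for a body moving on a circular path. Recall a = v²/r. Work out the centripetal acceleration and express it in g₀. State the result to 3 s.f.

a is given directly by: a = v²/r.
v = 11.7 km/h = 3.250 m/s; r = 1.06 ft = 0.3231 m.
a = 32.69 m/s²
32.69 m/s² × (1 g₀ / 9.807 m/s²) = 3.334 g₀

3.33 g₀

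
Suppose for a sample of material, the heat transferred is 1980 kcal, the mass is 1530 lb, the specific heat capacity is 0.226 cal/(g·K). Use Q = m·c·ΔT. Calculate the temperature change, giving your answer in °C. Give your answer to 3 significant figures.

12.6 °C

Solving Q = m·c·ΔT for ΔT: ΔT = Q/(m·c).
Q = 1980 kcal = 8.284×10^6 J; m = 1530 lb = 694.0 kg; c = 0.226 cal/(g·K) = 945.6 J/(kg·K).
ΔT = 12.62 K
Since 1 °C = 1 K, 12.62 °C.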